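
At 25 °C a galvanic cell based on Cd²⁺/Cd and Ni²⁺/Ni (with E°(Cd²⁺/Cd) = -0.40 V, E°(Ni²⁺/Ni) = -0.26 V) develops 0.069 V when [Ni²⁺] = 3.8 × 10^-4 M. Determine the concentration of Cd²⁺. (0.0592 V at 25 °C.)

0.095 M

From the Nernst equation, log Q = n(E° − E)/0.0592 = 2(0.14 − 0.069)/0.0592 = 2.399, so Q = 250.
With Q = [Cd²⁺]/[Ni²⁺] and the known concentrations, [Cd²⁺] in the numerator gives [Cd²⁺] = 0.095 M.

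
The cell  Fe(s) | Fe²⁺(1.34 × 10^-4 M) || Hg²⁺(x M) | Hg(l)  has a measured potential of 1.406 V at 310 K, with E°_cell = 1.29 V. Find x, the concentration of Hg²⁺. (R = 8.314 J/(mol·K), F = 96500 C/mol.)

0.79 M

From the Nernst equation, ln Q = nF(E° − E)/RT = 2×96500×(1.29 − 1.406)/(8.314×310) = -8.686, so Q = 1.69 × 10^-4.
With Q = [Fe²⁺]/[Hg²⁺] and the known concentrations, [Hg²⁺] in the denominator gives [Hg²⁺] = 0.79 M.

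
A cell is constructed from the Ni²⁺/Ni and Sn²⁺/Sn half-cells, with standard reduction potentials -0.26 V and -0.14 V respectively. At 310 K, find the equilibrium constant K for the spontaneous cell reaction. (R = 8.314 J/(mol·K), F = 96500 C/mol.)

E°_cell = -0.14 − (-0.26) = 0.12 V, with n = 2 electrons transferred.
At equilibrium E = 0, so the Nernst equation gives ln K = nFE°/RT = (2)(96500)(0.12)/((8.314)(310)) = 8.99.
K = e^8.99 = 8000.

8000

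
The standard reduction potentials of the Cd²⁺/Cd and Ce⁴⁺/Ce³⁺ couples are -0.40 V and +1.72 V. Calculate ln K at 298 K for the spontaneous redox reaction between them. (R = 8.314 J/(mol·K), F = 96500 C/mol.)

ln K = 165.1

E°_cell = +1.72 − (-0.40) = 2.12 V, with n = 2 electrons transferred.
At equilibrium E = 0, so the Nernst equation gives ln K = nFE°/RT = (2)(96500)(2.12)/((8.314)(298)) = 165.15.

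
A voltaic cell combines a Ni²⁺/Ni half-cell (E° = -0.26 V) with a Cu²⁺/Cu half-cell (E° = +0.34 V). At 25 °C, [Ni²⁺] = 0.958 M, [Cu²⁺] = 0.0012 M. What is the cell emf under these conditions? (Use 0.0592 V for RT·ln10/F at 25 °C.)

0.514 V

The Cu²⁺/Cu couple has the higher reduction potential and acts as the cathode, so E°_cell = +0.34 − (-0.26) = 0.60 V.
Balancing electrons gives n = 2; the reaction quotient is Q = [Ni²⁺]/[Cu²⁺] = 798.
At 25 °C, E = E° − (0.0592/n) log Q = 0.60 − (0.0592/2)(2.902) = 0.600 − 0.086 = 0.514 V.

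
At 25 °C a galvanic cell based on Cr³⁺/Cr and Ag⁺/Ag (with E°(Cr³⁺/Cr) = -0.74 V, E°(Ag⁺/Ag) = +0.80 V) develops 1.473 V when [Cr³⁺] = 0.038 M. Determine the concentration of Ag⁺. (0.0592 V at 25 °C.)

0.025 M

From the Nernst equation, log Q = n(E° − E)/0.0592 = 3(1.54 − 1.473)/0.0592 = 3.395, so Q = 2480.
With Q = [Cr³⁺]/[Ag⁺]^3 and the known concentrations, [Ag⁺]^3 in the denominator gives [Ag⁺] = 0.025 M.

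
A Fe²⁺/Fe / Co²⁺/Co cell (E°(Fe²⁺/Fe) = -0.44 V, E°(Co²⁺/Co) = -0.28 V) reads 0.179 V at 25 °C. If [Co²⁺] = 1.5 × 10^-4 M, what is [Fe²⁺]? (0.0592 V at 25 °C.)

3.4 × 10^-5 M

From the Nernst equation, log Q = n(E° − E)/0.0592 = 2(0.16 − 0.179)/0.0592 = -0.642, so Q = 0.228.
With Q = [Fe²⁺]/[Co²⁺] and the known concentrations, [Fe²⁺] in the numerator gives [Fe²⁺] = 3.4 × 10^-5 M.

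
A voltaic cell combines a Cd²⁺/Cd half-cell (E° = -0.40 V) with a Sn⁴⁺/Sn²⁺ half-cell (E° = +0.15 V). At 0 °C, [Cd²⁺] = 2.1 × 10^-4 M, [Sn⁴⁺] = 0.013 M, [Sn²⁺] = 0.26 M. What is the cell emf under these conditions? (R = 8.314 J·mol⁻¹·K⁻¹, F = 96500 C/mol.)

The Sn⁴⁺/Sn²⁺ couple has the higher reduction potential and acts as the cathode, so E°_cell = +0.15 − (-0.40) = 0.55 V.
Balancing electrons gives n = 2; the reaction quotient is Q = [Cd²⁺]·[Sn²⁺]/[Sn⁴⁺] = 0.00420.
E = E° − (RT/nF) ln Q = 0.55 − (8.314×273)/(2×96500) × (-5.473) = 0.550 + 0.064 = 0.614 V.

0.614 V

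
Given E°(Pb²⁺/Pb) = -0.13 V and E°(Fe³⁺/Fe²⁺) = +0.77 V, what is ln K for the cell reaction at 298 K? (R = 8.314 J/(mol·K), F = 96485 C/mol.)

ln K = 70.1

E°_cell = +0.77 − (-0.13) = 0.90 V, with n = 2 electrons transferred.
At equilibrium E = 0, so the Nernst equation gives ln K = nFE°/RT = (2)(96485)(0.90)/((8.314)(298)) = 70.10.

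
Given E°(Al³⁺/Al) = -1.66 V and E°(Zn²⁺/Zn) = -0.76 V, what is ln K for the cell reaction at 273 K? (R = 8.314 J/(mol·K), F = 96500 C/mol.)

ln K = 229.6

E°_cell = -0.76 − (-1.66) = 0.90 V, with n = 6 electrons transferred.
At equilibrium E = 0, so the Nernst equation gives ln K = nFE°/RT = (6)(96500)(0.90)/((8.314)(273)) = 229.59.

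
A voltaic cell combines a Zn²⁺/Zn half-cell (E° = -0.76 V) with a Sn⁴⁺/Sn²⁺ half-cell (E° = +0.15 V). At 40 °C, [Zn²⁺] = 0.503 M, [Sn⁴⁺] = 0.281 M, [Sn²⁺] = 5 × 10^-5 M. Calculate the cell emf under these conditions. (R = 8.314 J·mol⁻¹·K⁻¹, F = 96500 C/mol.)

1.04 V

The Sn⁴⁺/Sn²⁺ couple has the higher reduction potential and acts as the cathode, so E°_cell = +0.15 − (-0.76) = 0.91 V.
Balancing electrons gives n = 2; the reaction quotient is Q = [Zn²⁺]·[Sn²⁺]/[Sn⁴⁺] = 8.95 × 10^-5.
E = E° − (RT/nF) ln Q = 0.91 − (8.314×313)/(2×96500) × (-9.321) = 0.910 + 0.126 = 1.036 V.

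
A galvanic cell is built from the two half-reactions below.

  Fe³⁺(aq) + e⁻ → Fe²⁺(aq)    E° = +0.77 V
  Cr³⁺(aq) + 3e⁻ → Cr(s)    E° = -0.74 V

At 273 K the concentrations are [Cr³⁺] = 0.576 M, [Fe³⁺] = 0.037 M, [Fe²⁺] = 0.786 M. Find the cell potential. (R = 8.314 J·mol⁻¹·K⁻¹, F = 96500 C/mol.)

1.44 V

The Fe³⁺/Fe²⁺ couple has the higher reduction potential and acts as the cathode, so E°_cell = +0.77 − (-0.74) = 1.51 V.
Balancing electrons gives n = 3; the reaction quotient is Q = [Cr³⁺]·[Fe²⁺]^3/[Fe³⁺]^3 = 5520.
E = E° − (RT/nF) ln Q = 1.51 − (8.314×273)/(3×96500) × (8.616) = 1.510 − 0.068 = 1.442 V.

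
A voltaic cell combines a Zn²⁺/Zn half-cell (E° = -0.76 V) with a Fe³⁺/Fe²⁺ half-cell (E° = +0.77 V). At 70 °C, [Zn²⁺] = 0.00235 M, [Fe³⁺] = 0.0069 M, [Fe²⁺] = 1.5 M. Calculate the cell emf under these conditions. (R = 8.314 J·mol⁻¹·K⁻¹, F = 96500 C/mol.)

The Fe³⁺/Fe²⁺ couple has the higher reduction potential and acts as the cathode, so E°_cell = +0.77 − (-0.76) = 1.53 V.
Balancing electrons gives n = 2; the reaction quotient is Q = [Zn²⁺]·[Fe²⁺]^2/[Fe³⁺]^2 = 111.
E = E° − (RT/nF) ln Q = 1.53 − (8.314×343)/(2×96500) × (4.710) = 1.530 − 0.070 = 1.460 V.

1.46 V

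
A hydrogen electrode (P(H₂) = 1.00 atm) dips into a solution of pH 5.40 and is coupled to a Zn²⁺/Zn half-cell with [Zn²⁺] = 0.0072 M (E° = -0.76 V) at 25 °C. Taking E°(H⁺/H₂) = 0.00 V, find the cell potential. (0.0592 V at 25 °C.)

0.50 V

The hydrogen couple is the cathode, so E°_cell = 0.76 V; n = 2.
[H⁺] = 10^(−5.40) = 4 × 10^-6 M, and Q = [Zn²⁺]·P(H₂) / [H⁺]^2 = 4.54 × 10^8.
E = E° − (0.0592/2) log Q = 0.76 − (0.0592/2)(8.657) = 0.504 V.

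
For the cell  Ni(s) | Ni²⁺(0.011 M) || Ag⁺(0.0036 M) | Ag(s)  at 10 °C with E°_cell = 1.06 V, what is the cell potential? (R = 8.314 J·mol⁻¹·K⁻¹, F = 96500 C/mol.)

0.978 V

Balancing electrons gives n = 2; the reaction quotient is Q = [Ni²⁺]/[Ag⁺]^2 = 849.
E = E° − (RT/nF) ln Q = 1.06 − (8.314×283)/(2×96500) × (6.744) = 1.060 − 0.082 = 0.978 V.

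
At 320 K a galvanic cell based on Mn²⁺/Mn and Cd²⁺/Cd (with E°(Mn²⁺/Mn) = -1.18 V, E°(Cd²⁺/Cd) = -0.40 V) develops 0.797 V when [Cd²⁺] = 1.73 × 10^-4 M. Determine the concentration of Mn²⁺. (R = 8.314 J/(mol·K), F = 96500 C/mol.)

5 × 10^-5 M

From the Nernst equation, ln Q = nF(E° − E)/RT = 2×96500×(0.78 − 0.797)/(8.314×320) = -1.233, so Q = 0.291.
With Q = [Mn²⁺]/[Cd²⁺] and the known concentrations, [Mn²⁺] in the numerator gives [Mn²⁺] = 5 × 10^-5 M.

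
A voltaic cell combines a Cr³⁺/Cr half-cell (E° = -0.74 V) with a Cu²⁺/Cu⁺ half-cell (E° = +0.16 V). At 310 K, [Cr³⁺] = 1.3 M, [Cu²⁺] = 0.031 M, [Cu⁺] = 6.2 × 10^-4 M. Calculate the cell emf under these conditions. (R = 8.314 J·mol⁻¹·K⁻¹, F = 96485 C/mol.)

1.00 V

The Cu²⁺/Cu⁺ couple has the higher reduction potential and acts as the cathode, so E°_cell = +0.16 − (-0.74) = 0.90 V.
Balancing electrons gives n = 3; the reaction quotient is Q = [Cr³⁺]·[Cu⁺]^3/[Cu²⁺]^3 = 1.04 × 10^-5.
E = E° − (RT/nF) ln Q = 0.90 − (8.314×310)/(3×96485) × (-11.474) = 0.900 + 0.102 = 1.002 V.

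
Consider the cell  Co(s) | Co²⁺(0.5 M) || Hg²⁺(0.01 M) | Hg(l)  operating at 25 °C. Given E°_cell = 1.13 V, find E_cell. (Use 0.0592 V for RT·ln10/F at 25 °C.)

Balancing electrons gives n = 2; the reaction quotient is Q = [Co²⁺]/[Hg²⁺] = 50.0.
At 25 °C, E = E° − (0.0592/n) log Q = 1.13 − (0.0592/2)(1.699) = 1.130 − 0.050 = 1.080 V.

1.08 V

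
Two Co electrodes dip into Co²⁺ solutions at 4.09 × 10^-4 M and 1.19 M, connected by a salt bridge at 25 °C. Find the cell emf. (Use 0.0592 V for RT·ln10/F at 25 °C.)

Both half-cells are Co²⁺/Co, so E°_cell = 0. The concentrated side is the cathode; the cell reaction moves Co²⁺ from high to low concentration with n = 2.
Q = [Co²⁺]_dilute/[Co²⁺]_conc = 4.09 × 10^-4/1.19 = 3.44 × 10^-4.
E = 0 − (0.0592/2) log Q = −(0.0592/2)(-3.464) = 0.1025 V.

0.10 V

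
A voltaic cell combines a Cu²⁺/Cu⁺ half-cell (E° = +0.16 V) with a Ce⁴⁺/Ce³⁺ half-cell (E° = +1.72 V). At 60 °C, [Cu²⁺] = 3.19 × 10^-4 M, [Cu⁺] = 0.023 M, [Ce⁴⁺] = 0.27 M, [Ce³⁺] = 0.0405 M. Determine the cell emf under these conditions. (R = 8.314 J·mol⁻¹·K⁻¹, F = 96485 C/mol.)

1.74 V

The Ce⁴⁺/Ce³⁺ couple has the higher reduction potential and acts as the cathode, so E°_cell = +1.72 − (+0.16) = 1.56 V.
Balancing electrons gives n = 1; the reaction quotient is Q = [Cu²⁺]·[Ce³⁺]/([Cu⁺]·[Ce⁴⁺]) = 0.00208.
E = E° − (RT/nF) ln Q = 1.56 − (8.314×333)/(1×96485) × (-6.175) = 1.560 + 0.177 = 1.737 V.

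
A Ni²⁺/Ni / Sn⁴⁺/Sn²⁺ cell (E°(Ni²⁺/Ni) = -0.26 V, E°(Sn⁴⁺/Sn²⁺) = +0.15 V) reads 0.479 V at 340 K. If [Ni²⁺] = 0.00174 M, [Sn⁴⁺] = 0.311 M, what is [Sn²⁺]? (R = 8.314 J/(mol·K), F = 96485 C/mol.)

From the Nernst equation, ln Q = nF(E° − E)/RT = 2×96485×(0.41 − 0.479)/(8.314×340) = -4.710, so Q = 0.00900.
With Q = [Ni²⁺]·[Sn²⁺]/[Sn⁴⁺] and the known concentrations, [Sn²⁺] in the numerator gives [Sn²⁺] = 1.6 M.

1.6 M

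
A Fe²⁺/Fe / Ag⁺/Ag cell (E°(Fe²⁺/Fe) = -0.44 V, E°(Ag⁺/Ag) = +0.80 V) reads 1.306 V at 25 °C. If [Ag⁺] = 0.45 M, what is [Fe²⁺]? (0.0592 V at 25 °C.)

From the Nernst equation, log Q = n(E° − E)/0.0592 = 2(1.24 − 1.306)/0.0592 = -2.230, so Q = 0.00589.
With Q = [Fe²⁺]/[Ag⁺]^2 and the known concentrations, [Fe²⁺] in the numerator gives [Fe²⁺] = 0.0012 M.

0.0012 M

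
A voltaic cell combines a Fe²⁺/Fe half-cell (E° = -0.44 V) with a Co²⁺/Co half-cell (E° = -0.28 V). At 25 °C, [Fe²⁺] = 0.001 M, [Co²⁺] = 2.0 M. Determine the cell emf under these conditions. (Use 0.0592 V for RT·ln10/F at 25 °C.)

The Co²⁺/Co couple has the higher reduction potential and acts as the cathode, so E°_cell = -0.28 − (-0.44) = 0.16 V.
Balancing electrons gives n = 2; the reaction quotient is Q = [Fe²⁺]/[Co²⁺] = 5 × 10^-4.
At 25 °C, E = E° − (0.0592/n) log Q = 0.16 − (0.0592/2)(-3.301) = 0.160 + 0.098 = 0.258 V.

0.258 V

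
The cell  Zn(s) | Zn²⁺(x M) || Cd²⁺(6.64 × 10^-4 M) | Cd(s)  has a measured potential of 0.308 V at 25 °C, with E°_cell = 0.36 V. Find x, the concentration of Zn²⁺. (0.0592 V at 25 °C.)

0.038 M

From the Nernst equation, log Q = n(E° − E)/0.0592 = 2(0.36 − 0.308)/0.0592 = 1.757, so Q = 57.1.
With Q = [Zn²⁺]/[Cd²⁺] and the known concentrations, [Zn²⁺] in the numerator gives [Zn²⁺] = 0.038 M.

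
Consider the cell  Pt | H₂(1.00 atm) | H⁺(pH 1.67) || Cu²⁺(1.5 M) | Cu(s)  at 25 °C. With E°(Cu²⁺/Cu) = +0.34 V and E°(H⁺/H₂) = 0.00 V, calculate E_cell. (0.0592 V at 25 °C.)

0.44 V

The Cu²⁺/Cu couple is the cathode, so E°_cell = 0.34 V; n = 2.
[H⁺] = 10^(−1.67) = 0.021 M, and Q = [H⁺]^2 / ([Cu²⁺]·P(H₂)) = 3.05 × 10^-4.
E = E° − (0.0592/2) log Q = 0.34 − (0.0592/2)(-3.516) = 0.444 V.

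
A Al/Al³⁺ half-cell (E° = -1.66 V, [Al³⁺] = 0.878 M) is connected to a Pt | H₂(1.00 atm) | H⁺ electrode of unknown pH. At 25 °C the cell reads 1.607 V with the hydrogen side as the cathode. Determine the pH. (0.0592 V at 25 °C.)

pH = 0.91

E°_cell = 1.66 V and n = 6.
log Q = n(E° − E)/0.0592 = 6×(1.66 − 1.607)/0.0592 = 5.372.
With Q = [Al³⁺]^2·P(H₂)^3 / [H⁺]^6, solving for [H⁺] gives log[H⁺] = -0.914, so pH = 0.91.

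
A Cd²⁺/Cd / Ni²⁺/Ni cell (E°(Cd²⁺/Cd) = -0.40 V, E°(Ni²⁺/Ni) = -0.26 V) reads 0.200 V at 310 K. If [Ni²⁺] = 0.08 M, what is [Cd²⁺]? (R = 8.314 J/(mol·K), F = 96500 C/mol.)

From the Nernst equation, ln Q = nF(E° − E)/RT = 2×96500×(0.14 − 0.200)/(8.314×310) = -4.493, so Q = 0.0112.
With Q = [Cd²⁺]/[Ni²⁺] and the known concentrations, [Cd²⁺] in the numerator gives [Cd²⁺] = 8.9 × 10^-4 M.

8.9 × 10^-4 M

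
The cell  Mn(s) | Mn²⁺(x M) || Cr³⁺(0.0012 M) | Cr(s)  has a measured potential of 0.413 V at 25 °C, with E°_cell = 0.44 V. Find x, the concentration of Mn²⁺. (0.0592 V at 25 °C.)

0.092 M

From the Nernst equation, log Q = n(E° − E)/0.0592 = 6(0.44 − 0.413)/0.0592 = 2.736, so Q = 545.
With Q = [Mn²⁺]^3/[Cr³⁺]^2 and the known concentrations, [Mn²⁺]^3 in the numerator gives [Mn²⁺] = 0.092 M.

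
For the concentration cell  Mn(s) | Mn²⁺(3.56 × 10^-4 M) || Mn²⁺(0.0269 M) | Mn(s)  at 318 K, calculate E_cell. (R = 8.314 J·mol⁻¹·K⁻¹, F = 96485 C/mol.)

Both half-cells are Mn²⁺/Mn, so E°_cell = 0. The concentrated side is the cathode; the cell reaction moves Mn²⁺ from high to low concentration with n = 2.
Q = [Mn²⁺]_dilute/[Mn²⁺]_conc = 3.56 × 10^-4/0.0269 = 0.0132.
E = 0 − (RT/nF) ln Q = −((8.314×318)/(2×96485))(-4.325) = 0.0593 V.

0.059 V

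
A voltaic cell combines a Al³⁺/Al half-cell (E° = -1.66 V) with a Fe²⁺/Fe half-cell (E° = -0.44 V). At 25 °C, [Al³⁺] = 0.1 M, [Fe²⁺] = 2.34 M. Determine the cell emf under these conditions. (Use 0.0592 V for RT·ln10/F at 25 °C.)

1.25 V

The Fe²⁺/Fe couple has the higher reduction potential and acts as the cathode, so E°_cell = -0.44 − (-1.66) = 1.22 V.
Balancing electrons gives n = 6; the reaction quotient is Q = [Al³⁺]^2/[Fe²⁺]^3 = 7.8 × 10^-4.
At 25 °C, E = E° − (0.0592/n) log Q = 1.22 − (0.0592/6)(-3.108) = 1.220 + 0.031 = 1.251 V.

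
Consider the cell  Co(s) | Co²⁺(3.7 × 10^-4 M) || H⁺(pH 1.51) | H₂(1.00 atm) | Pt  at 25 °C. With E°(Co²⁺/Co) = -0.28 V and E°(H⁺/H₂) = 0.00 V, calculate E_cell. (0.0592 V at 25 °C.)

The hydrogen couple is the cathode, so E°_cell = 0.28 V; n = 2.
[H⁺] = 10^(−1.51) = 0.031 M, and Q = [Co²⁺]·P(H₂) / [H⁺]^2 = 0.387.
E = E° − (0.0592/2) log Q = 0.28 − (0.0592/2)(-0.412) = 0.292 V.

0.29 V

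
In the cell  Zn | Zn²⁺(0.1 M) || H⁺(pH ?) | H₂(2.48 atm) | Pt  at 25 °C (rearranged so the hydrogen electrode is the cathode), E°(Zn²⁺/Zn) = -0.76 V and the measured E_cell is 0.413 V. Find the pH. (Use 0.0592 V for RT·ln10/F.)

pH = 6.16

E°_cell = 0.76 V and n = 2.
log Q = n(E° − E)/0.0592 = 2×(0.76 − 0.413)/0.0592 = 11.723.
With Q = [Zn²⁺]·P(H₂) / [H⁺]^2, solving for [H⁺] gives log[H⁺] = -6.164, so pH = 6.16.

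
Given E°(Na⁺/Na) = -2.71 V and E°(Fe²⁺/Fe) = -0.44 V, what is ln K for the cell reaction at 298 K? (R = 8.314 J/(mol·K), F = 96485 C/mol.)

ln K = 176.8

E°_cell = -0.44 − (-2.71) = 2.27 V, with n = 2 electrons transferred.
At equilibrium E = 0, so the Nernst equation gives ln K = nFE°/RT = (2)(96485)(2.27)/((8.314)(298)) = 176.80.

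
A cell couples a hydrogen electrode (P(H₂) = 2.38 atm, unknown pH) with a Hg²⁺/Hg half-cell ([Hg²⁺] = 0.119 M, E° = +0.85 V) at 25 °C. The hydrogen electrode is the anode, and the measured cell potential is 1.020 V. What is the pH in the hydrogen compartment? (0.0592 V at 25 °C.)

E°_cell = 0.85 V and n = 2.
log Q = n(E° − E)/0.0592 = 2×(0.85 − 1.020)/0.0592 = -5.743.
With Q = [H⁺]^2 / ([Hg²⁺]·P(H₂)), solving for [H⁺] gives log[H⁺] = -3.146, so pH = 3.15.

pH = 3.15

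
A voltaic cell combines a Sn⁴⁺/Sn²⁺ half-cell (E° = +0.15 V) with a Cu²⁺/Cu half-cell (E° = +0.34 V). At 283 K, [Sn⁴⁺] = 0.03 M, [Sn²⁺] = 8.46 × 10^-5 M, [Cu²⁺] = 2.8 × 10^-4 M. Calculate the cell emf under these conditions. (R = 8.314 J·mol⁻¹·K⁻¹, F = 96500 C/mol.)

The Cu²⁺/Cu couple has the higher reduction potential and acts as the cathode, so E°_cell = +0.34 − (+0.15) = 0.19 V.
Balancing electrons gives n = 2; the reaction quotient is Q = [Sn⁴⁺]/([Sn²⁺]·[Cu²⁺]) = 1.27 × 10^6.
E = E° − (RT/nF) ln Q = 0.19 − (8.314×283)/(2×96500) × (14.052) = 0.190 − 0.171 = 0.019 V.

0.019 V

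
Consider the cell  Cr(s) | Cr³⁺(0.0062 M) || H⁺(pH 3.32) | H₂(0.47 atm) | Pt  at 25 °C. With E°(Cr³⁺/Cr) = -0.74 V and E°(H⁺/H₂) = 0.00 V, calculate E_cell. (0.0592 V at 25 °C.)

The hydrogen couple is the cathode, so E°_cell = 0.74 V; n = 6.
[H⁺] = 10^(−3.32) = 4.8 × 10^-4 M, and Q = [Cr³⁺]^2·P(H₂)^3 / [H⁺]^6 = 3.32 × 10^14.
E = E° − (0.0592/6) log Q = 0.74 − (0.0592/6)(14.521) = 0.597 V.

0.60 V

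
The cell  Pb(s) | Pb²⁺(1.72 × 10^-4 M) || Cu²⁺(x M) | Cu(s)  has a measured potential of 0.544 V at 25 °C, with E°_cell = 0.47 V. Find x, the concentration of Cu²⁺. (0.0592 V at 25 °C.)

From the Nernst equation, log Q = n(E° − E)/0.0592 = 2(0.47 − 0.544)/0.0592 = -2.500, so Q = 0.00316.
With Q = [Pb²⁺]/[Cu²⁺] and the known concentrations, [Cu²⁺] in the denominator gives [Cu²⁺] = 0.054 M.

0.054 M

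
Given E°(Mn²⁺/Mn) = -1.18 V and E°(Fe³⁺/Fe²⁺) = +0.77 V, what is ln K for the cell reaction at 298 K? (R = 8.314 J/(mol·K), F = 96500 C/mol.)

ln K = 151.9

E°_cell = +0.77 − (-1.18) = 1.95 V, with n = 2 electrons transferred.
At equilibrium E = 0, so the Nernst equation gives ln K = nFE°/RT = (2)(96500)(1.95)/((8.314)(298)) = 151.90.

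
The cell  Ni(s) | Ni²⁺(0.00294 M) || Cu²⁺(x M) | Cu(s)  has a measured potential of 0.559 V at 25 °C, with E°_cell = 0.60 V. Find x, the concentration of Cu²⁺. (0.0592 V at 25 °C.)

From the Nernst equation, log Q = n(E° − E)/0.0592 = 2(0.60 − 0.559)/0.0592 = 1.385, so Q = 24.3.
With Q = [Ni²⁺]/[Cu²⁺] and the known concentrations, [Cu²⁺] in the denominator gives [Cu²⁺] = 1.2 × 10^-4 M.

1.2 × 10^-4 M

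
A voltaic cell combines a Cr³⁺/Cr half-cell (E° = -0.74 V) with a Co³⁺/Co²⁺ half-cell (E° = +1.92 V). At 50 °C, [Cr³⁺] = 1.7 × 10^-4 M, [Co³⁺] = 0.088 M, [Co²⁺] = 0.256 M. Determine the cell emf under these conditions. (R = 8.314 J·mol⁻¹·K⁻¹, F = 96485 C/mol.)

2.71 V

The Co³⁺/Co²⁺ couple has the higher reduction potential and acts as the cathode, so E°_cell = +1.92 − (-0.74) = 2.66 V.
Balancing electrons gives n = 3; the reaction quotient is Q = [Cr³⁺]·[Co²⁺]^3/[Co³⁺]^3 = 0.00419.
E = E° − (RT/nF) ln Q = 2.66 − (8.314×323)/(3×96485) × (-5.476) = 2.660 + 0.051 = 2.711 V.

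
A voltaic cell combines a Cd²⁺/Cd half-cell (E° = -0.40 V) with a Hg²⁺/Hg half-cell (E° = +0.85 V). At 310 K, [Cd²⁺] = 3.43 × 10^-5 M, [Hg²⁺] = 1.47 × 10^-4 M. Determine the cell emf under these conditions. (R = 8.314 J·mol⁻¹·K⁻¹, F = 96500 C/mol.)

1.27 V

The Hg²⁺/Hg couple has the higher reduction potential and acts as the cathode, so E°_cell = +0.85 − (-0.40) = 1.25 V.
Balancing electrons gives n = 2; the reaction quotient is Q = [Cd²⁺]/[Hg²⁺] = 0.233.
E = E° − (RT/nF) ln Q = 1.25 − (8.314×310)/(2×96500) × (-1.455) = 1.250 + 0.019 = 1.269 V.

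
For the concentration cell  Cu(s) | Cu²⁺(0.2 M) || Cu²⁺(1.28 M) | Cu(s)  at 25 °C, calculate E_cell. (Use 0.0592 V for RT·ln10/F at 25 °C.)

Both half-cells are Cu²⁺/Cu, so E°_cell = 0. The concentrated side is the cathode; the cell reaction moves Cu²⁺ from high to low concentration with n = 2.
Q = [Cu²⁺]_dilute/[Cu²⁺]_conc = 0.2/1.28 = 0.156.
E = 0 − (0.0592/2) log Q = −(0.0592/2)(-0.806) = 0.0239 V.

0.024 V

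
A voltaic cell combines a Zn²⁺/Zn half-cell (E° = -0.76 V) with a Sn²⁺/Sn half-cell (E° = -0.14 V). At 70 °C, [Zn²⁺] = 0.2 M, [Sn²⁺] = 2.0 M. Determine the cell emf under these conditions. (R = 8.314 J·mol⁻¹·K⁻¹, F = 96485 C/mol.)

0.654 V

The Sn²⁺/Sn couple has the higher reduction potential and acts as the cathode, so E°_cell = -0.14 − (-0.76) = 0.62 V.
Balancing electrons gives n = 2; the reaction quotient is Q = [Zn²⁺]/[Sn²⁺] = 0.100.
E = E° − (RT/nF) ln Q = 0.62 − (8.314×343)/(2×96485) × (-2.303) = 0.620 + 0.034 = 0.654 V.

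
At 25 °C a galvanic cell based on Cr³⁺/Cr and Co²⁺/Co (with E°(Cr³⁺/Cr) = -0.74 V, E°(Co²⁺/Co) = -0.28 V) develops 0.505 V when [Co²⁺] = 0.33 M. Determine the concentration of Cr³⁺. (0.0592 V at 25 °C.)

9.9 × 10^-4 M

From the Nernst equation, log Q = n(E° − E)/0.0592 = 6(0.46 − 0.505)/0.0592 = -4.561, so Q = 2.75 × 10^-5.
With Q = [Cr³⁺]^2/[Co²⁺]^3 and the known concentrations, [Cr³⁺]^2 in the numerator gives [Cr³⁺] = 9.9 × 10^-4 M.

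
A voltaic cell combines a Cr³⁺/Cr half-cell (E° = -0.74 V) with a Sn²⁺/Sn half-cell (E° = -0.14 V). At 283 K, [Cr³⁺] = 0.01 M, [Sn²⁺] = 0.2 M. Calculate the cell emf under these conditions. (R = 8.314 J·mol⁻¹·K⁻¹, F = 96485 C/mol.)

The Sn²⁺/Sn couple has the higher reduction potential and acts as the cathode, so E°_cell = -0.14 − (-0.74) = 0.60 V.
Balancing electrons gives n = 6; the reaction quotient is Q = [Cr³⁺]^2/[Sn²⁺]^3 = 0.0125.
E = E° − (RT/nF) ln Q = 0.60 − (8.314×283)/(6×96485) × (-4.382) = 0.600 + 0.018 = 0.618 V.

0.618 V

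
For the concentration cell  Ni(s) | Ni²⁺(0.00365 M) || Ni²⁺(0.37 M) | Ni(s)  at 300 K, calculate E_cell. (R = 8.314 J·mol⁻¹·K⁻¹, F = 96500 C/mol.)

Both half-cells are Ni²⁺/Ni, so E°_cell = 0. The concentrated side is the cathode; the cell reaction moves Ni²⁺ from high to low concentration with n = 2.
Q = [Ni²⁺]_dilute/[Ni²⁺]_conc = 0.00365/0.37 = 0.00986.
E = 0 − (RT/nF) ln Q = −((8.314×300)/(2×96500))(-4.619) = 0.0597 V.

0.060 V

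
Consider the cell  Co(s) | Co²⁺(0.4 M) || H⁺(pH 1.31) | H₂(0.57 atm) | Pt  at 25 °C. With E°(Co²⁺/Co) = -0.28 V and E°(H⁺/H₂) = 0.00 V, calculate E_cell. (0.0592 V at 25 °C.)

The hydrogen couple is the cathode, so E°_cell = 0.28 V; n = 2.
[H⁺] = 10^(−1.31) = 0.049 M, and Q = [Co²⁺]·P(H₂) / [H⁺]^2 = 95.0.
E = E° − (0.0592/2) log Q = 0.28 − (0.0592/2)(1.978) = 0.221 V.

0.22 V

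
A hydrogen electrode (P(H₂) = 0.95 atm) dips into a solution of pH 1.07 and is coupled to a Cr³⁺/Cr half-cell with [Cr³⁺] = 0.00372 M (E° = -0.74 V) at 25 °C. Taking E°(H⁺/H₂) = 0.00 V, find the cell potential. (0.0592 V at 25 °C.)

0.73 V

The hydrogen couple is the cathode, so E°_cell = 0.74 V; n = 6.
[H⁺] = 10^(−1.07) = 0.085 M, and Q = [Cr³⁺]^2·P(H₂)^3 / [H⁺]^6 = 31.2.
E = E° − (0.0592/6) log Q = 0.74 − (0.0592/6)(1.494) = 0.725 V.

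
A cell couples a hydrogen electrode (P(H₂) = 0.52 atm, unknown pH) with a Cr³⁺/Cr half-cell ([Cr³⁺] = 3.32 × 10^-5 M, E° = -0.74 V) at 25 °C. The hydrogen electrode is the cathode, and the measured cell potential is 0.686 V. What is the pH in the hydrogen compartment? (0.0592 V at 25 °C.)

pH = 2.55

E°_cell = 0.74 V and n = 6.
log Q = n(E° − E)/0.0592 = 6×(0.74 − 0.686)/0.0592 = 5.473.
With Q = [Cr³⁺]^2·P(H₂)^3 / [H⁺]^6, solving for [H⁺] gives log[H⁺] = -2.547, so pH = 2.55.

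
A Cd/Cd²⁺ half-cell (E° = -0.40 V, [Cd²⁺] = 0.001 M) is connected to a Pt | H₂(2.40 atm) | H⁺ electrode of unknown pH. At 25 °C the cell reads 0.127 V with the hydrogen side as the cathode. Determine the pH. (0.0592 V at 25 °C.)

pH = 5.92

E°_cell = 0.40 V and n = 2.
log Q = n(E° − E)/0.0592 = 2×(0.40 − 0.127)/0.0592 = 9.223.
With Q = [Cd²⁺]·P(H₂) / [H⁺]^2, solving for [H⁺] gives log[H⁺] = -5.921, so pH = 5.92.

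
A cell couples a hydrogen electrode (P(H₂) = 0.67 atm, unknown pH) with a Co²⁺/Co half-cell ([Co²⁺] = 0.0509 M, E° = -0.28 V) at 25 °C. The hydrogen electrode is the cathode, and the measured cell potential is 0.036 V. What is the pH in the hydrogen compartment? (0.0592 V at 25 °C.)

pH = 4.86

E°_cell = 0.28 V and n = 2.
log Q = n(E° − E)/0.0592 = 2×(0.28 − 0.036)/0.0592 = 8.243.
With Q = [Co²⁺]·P(H₂) / [H⁺]^2, solving for [H⁺] gives log[H⁺] = -4.855, so pH = 4.86.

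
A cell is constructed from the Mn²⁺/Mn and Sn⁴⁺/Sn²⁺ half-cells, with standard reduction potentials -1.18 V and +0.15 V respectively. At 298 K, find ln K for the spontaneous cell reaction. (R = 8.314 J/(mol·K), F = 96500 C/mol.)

E°_cell = +0.15 − (-1.18) = 1.33 V, with n = 2 electrons transferred.
At equilibrium E = 0, so the Nernst equation gives ln K = nFE°/RT = (2)(96500)(1.33)/((8.314)(298)) = 103.61.

ln K = 103.6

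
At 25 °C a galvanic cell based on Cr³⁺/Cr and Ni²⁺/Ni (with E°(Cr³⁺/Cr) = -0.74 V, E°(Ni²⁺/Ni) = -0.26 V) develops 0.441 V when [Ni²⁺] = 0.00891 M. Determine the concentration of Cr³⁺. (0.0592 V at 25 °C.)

0.08 M

From the Nernst equation, log Q = n(E° − E)/0.0592 = 6(0.48 − 0.441)/0.0592 = 3.953, so Q = 8970.
With Q = [Cr³⁺]^2/[Ni²⁺]^3 and the known concentrations, [Cr³⁺]^2 in the numerator gives [Cr³⁺] = 0.08 M.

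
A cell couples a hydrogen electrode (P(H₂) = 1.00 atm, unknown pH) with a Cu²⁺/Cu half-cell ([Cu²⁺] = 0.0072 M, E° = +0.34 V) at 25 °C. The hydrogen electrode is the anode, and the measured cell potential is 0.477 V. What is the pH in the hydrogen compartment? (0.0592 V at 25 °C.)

pH = 3.39

E°_cell = 0.34 V and n = 2.
log Q = n(E° − E)/0.0592 = 2×(0.34 − 0.477)/0.0592 = -4.628.
With Q = [H⁺]^2 / ([Cu²⁺]·P(H₂)), solving for [H⁺] gives log[H⁺] = -3.386, so pH = 3.39.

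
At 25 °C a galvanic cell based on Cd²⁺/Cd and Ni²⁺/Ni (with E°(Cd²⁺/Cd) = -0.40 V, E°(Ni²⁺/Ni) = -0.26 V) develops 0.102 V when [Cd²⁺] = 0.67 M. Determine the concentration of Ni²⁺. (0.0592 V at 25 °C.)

From the Nernst equation, log Q = n(E° − E)/0.0592 = 2(0.14 − 0.102)/0.0592 = 1.284, so Q = 19.2.
With Q = [Cd²⁺]/[Ni²⁺] and the known concentrations, [Ni²⁺] in the denominator gives [Ni²⁺] = 0.035 M.

0.035 M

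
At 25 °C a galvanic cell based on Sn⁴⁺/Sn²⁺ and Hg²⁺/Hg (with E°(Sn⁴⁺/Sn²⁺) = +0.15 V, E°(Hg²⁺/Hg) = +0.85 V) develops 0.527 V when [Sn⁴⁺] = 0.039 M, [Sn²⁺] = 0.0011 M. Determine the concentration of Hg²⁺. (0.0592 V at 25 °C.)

5.1 × 10^-5 M

From the Nernst equation, log Q = n(E° − E)/0.0592 = 2(0.70 − 0.527)/0.0592 = 5.845, so Q = 6.99 × 10^5.
With Q = [Sn⁴⁺]/([Sn²⁺]·[Hg²⁺]) and the known concentrations, [Hg²⁺] in the denominator gives [Hg²⁺] = 5.1 × 10^-5 M.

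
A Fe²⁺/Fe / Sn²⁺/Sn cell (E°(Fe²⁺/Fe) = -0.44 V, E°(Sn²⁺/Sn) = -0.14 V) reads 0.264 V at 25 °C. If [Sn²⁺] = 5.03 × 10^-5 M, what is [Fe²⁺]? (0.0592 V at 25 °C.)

8.3 × 10^-4 M

From the Nernst equation, log Q = n(E° − E)/0.0592 = 2(0.30 − 0.264)/0.0592 = 1.216, so Q = 16.5.
With Q = [Fe²⁺]/[Sn²⁺] and the known concentrations, [Fe²⁺] in the numerator gives [Fe²⁺] = 8.3 × 10^-4 M.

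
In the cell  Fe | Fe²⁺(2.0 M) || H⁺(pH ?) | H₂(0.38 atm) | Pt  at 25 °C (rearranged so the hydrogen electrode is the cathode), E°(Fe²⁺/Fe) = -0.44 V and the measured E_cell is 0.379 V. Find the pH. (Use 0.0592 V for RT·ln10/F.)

E°_cell = 0.44 V and n = 2.
log Q = n(E° − E)/0.0592 = 2×(0.44 − 0.379)/0.0592 = 2.061.
With Q = [Fe²⁺]·P(H₂) / [H⁺]^2, solving for [H⁺] gives log[H⁺] = -1.090, so pH = 1.09.

pH = 1.09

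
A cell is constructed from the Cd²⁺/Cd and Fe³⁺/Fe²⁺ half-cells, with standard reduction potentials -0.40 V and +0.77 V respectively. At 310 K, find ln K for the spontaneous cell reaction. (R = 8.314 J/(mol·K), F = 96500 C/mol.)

E°_cell = +0.77 − (-0.40) = 1.17 V, with n = 2 electrons transferred.
At equilibrium E = 0, so the Nernst equation gives ln K = nFE°/RT = (2)(96500)(1.17)/((8.314)(310)) = 87.61.

ln K = 87.6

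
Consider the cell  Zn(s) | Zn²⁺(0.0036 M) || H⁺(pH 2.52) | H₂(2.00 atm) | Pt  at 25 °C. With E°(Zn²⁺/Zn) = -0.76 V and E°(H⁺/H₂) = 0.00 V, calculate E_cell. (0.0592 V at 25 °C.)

The hydrogen couple is the cathode, so E°_cell = 0.76 V; n = 2.
[H⁺] = 10^(−2.52) = 0.0030 M, and Q = [Zn²⁺]·P(H₂) / [H⁺]^2 = 789.
E = E° − (0.0592/2) log Q = 0.76 − (0.0592/2)(2.897) = 0.674 V.

0.67 V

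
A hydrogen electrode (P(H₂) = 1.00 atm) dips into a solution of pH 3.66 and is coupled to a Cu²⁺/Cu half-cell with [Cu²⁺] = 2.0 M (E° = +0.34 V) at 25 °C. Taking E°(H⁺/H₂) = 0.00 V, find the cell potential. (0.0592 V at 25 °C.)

The Cu²⁺/Cu couple is the cathode, so E°_cell = 0.34 V; n = 2.
[H⁺] = 10^(−3.66) = 2.2 × 10^-4 M, and Q = [H⁺]^2 / ([Cu²⁺]·P(H₂)) = 2.39 × 10^-8.
E = E° − (0.0592/2) log Q = 0.34 − (0.0592/2)(-7.621) = 0.566 V.

0.57 V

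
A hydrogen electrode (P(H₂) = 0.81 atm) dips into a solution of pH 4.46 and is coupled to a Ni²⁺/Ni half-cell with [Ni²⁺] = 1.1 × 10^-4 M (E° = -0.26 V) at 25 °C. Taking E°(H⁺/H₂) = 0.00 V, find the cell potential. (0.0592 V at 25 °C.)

The hydrogen couple is the cathode, so E°_cell = 0.26 V; n = 2.
[H⁺] = 10^(−4.46) = 3.5 × 10^-5 M, and Q = [Ni²⁺]·P(H₂) / [H⁺]^2 = 7.41 × 10^4.
E = E° − (0.0592/2) log Q = 0.26 − (0.0592/2)(4.870) = 0.116 V.

0.12 V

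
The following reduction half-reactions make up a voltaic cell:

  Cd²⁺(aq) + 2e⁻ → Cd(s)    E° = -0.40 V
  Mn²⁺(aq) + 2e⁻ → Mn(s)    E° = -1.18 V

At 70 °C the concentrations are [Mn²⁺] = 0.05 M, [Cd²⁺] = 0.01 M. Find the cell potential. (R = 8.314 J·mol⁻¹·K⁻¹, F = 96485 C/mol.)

0.756 V

The Cd²⁺/Cd couple has the higher reduction potential and acts as the cathode, so E°_cell = -0.40 − (-1.18) = 0.78 V.
Balancing electrons gives n = 2; the reaction quotient is Q = [Mn²⁺]/[Cd²⁺] = 5.00.
E = E° − (RT/nF) ln Q = 0.78 − (8.314×343)/(2×96485) × (1.609) = 0.780 − 0.024 = 0.756 V.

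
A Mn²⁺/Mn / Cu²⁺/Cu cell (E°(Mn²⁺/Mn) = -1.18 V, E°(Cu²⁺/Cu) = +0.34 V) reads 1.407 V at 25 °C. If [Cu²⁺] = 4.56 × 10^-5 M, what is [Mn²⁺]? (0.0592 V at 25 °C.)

0.3 M

From the Nernst equation, log Q = n(E° − E)/0.0592 = 2(1.52 − 1.407)/0.0592 = 3.818, so Q = 6570.
With Q = [Mn²⁺]/[Cu²⁺] and the known concentrations, [Mn²⁺] in the numerator gives [Mn²⁺] = 0.3 M.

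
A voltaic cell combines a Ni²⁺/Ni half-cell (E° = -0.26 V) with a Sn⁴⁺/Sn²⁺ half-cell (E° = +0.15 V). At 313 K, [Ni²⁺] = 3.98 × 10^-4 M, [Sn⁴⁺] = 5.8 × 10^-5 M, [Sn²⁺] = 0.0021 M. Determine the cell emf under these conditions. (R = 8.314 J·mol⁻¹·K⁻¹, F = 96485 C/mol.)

0.467 V

The Sn⁴⁺/Sn²⁺ couple has the higher reduction potential and acts as the cathode, so E°_cell = +0.15 − (-0.26) = 0.41 V.
Balancing electrons gives n = 2; the reaction quotient is Q = [Ni²⁺]·[Sn²⁺]/[Sn⁴⁺] = 0.0144.
E = E° − (RT/nF) ln Q = 0.41 − (8.314×313)/(2×96485) × (-4.240) = 0.410 + 0.057 = 0.467 V.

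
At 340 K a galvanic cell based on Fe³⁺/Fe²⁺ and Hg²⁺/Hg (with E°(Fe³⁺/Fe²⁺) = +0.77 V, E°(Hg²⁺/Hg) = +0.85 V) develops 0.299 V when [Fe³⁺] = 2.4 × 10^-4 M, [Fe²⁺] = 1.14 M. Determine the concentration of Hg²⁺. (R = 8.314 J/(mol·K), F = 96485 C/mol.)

0.14 M

From the Nernst equation, ln Q = nF(E° − E)/RT = 2×96485×(0.08 − 0.299)/(8.314×340) = -14.950, so Q = 3.22 × 10^-7.
With Q = [Fe³⁺]^2/([Fe²⁺]^2·[Hg²⁺]) and the known concentrations, [Hg²⁺] in the denominator gives [Hg²⁺] = 0.14 M.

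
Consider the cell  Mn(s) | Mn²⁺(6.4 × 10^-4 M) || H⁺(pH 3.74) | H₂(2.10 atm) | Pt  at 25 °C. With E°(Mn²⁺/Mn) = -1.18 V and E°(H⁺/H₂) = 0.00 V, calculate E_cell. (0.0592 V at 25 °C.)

1.04 V

The hydrogen couple is the cathode, so E°_cell = 1.18 V; n = 2.
[H⁺] = 10^(−3.74) = 1.8 × 10^-4 M, and Q = [Mn²⁺]·P(H₂) / [H⁺]^2 = 4.06 × 10^4.
E = E° − (0.0592/2) log Q = 1.18 − (0.0592/2)(4.608) = 1.044 V.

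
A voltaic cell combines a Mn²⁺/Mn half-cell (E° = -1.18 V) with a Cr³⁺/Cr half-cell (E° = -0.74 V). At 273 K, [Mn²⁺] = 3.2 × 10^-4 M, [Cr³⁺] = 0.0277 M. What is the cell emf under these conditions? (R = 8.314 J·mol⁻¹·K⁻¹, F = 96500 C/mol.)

The Cr³⁺/Cr couple has the higher reduction potential and acts as the cathode, so E°_cell = -0.74 − (-1.18) = 0.44 V.
Balancing electrons gives n = 6; the reaction quotient is Q = [Mn²⁺]^3/[Cr³⁺]^2 = 4.27 × 10^-8.
E = E° − (RT/nF) ln Q = 0.44 − (8.314×273)/(6×96500) × (-16.969) = 0.440 + 0.067 = 0.507 V.

0.507 V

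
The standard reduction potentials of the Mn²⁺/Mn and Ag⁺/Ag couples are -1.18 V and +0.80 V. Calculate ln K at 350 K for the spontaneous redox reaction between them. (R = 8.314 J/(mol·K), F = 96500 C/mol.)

E°_cell = +0.80 − (-1.18) = 1.98 V, with n = 2 electrons transferred.
At equilibrium E = 0, so the Nernst equation gives ln K = nFE°/RT = (2)(96500)(1.98)/((8.314)(350)) = 131.32.

ln K = 131.3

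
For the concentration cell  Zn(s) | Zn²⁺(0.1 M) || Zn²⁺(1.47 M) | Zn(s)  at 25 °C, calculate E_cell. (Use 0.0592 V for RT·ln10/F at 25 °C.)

0.035 V

Both half-cells are Zn²⁺/Zn, so E°_cell = 0. The concentrated side is the cathode; the cell reaction moves Zn²⁺ from high to low concentration with n = 2.
Q = [Zn²⁺]_dilute/[Zn²⁺]_conc = 0.1/1.47 = 0.0680.
E = 0 − (0.0592/2) log Q = −(0.0592/2)(-1.167) = 0.0345 V.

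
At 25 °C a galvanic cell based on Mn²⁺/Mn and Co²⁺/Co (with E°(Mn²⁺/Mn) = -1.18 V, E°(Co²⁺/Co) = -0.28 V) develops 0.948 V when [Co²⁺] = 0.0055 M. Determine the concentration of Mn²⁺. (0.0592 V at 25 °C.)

1.3 × 10^-4 M

From the Nernst equation, log Q = n(E° − E)/0.0592 = 2(0.90 − 0.948)/0.0592 = -1.622, so Q = 0.0239.
With Q = [Mn²⁺]/[Co²⁺] and the known concentrations, [Mn²⁺] in the numerator gives [Mn²⁺] = 1.3 × 10^-4 M.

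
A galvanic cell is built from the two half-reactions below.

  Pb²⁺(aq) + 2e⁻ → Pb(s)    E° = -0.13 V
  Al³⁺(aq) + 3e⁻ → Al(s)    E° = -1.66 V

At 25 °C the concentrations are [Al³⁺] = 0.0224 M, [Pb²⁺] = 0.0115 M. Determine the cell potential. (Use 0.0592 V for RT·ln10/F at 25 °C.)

1.51 V

The Pb²⁺/Pb couple has the higher reduction potential and acts as the cathode, so E°_cell = -0.13 − (-1.66) = 1.53 V.
Balancing electrons gives n = 6; the reaction quotient is Q = [Al³⁺]^2/[Pb²⁺]^3 = 330.
At 25 °C, E = E° − (0.0592/n) log Q = 1.53 − (0.0592/6)(2.518) = 1.530 − 0.025 = 1.505 V.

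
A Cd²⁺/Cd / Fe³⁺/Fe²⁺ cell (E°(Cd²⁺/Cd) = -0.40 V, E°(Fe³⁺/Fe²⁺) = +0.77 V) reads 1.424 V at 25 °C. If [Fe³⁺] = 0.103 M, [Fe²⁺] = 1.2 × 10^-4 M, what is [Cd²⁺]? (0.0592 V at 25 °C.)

0.0019 M

From the Nernst equation, log Q = n(E° − E)/0.0592 = 2(1.17 − 1.424)/0.0592 = -8.581, so Q = 2.62 × 10^-9.
With Q = [Cd²⁺]·[Fe²⁺]^2/[Fe³⁺]^2 and the known concentrations, [Cd²⁺] in the numerator gives [Cd²⁺] = 0.0019 M.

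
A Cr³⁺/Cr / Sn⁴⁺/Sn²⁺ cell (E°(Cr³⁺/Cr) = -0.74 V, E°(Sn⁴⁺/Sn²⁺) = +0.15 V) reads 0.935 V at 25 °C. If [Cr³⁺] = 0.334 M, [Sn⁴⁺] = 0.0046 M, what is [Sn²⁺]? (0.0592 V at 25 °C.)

2.9 × 10^-4 M

From the Nernst equation, log Q = n(E° − E)/0.0592 = 6(0.89 − 0.935)/0.0592 = -4.561, so Q = 2.75 × 10^-5.
With Q = [Cr³⁺]^2·[Sn²⁺]^3/[Sn⁴⁺]^3 and the known concentrations, [Sn²⁺]^3 in the numerator gives [Sn²⁺] = 2.9 × 10^-4 M.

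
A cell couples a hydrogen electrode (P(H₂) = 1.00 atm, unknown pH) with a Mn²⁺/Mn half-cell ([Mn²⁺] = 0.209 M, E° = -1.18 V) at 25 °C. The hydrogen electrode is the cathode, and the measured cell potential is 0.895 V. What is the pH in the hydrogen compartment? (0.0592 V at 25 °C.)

E°_cell = 1.18 V and n = 2.
log Q = n(E° − E)/0.0592 = 2×(1.18 − 0.895)/0.0592 = 9.628.
With Q = [Mn²⁺]·P(H₂) / [H⁺]^2, solving for [H⁺] gives log[H⁺] = -5.154, so pH = 5.15.

pH = 5.15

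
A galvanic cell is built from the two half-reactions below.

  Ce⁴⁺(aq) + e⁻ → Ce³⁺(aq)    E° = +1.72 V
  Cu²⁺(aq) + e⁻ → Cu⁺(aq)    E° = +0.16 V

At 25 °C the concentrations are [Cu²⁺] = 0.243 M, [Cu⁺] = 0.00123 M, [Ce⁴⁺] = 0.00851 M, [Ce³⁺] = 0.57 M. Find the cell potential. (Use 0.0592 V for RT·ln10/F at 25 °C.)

1.32 V

The Ce⁴⁺/Ce³⁺ couple has the higher reduction potential and acts as the cathode, so E°_cell = +1.72 − (+0.16) = 1.56 V.
Balancing electrons gives n = 1; the reaction quotient is Q = [Cu²⁺]·[Ce³⁺]/([Cu⁺]·[Ce⁴⁺]) = 1.32 × 10^4.
At 25 °C, E = E° − (0.0592/n) log Q = 1.56 − (0.0592/1)(4.122) = 1.560 − 0.244 = 1.316 V.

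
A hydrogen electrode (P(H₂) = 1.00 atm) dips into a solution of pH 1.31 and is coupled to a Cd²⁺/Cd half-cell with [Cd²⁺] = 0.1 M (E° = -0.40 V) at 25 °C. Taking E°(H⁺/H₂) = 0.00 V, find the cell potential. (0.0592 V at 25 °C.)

0.35 V

The hydrogen couple is the cathode, so E°_cell = 0.40 V; n = 2.
[H⁺] = 10^(−1.31) = 0.049 M, and Q = [Cd²⁺]·P(H₂) / [H⁺]^2 = 41.7.
E = E° − (0.0592/2) log Q = 0.40 − (0.0592/2)(1.620) = 0.352 V.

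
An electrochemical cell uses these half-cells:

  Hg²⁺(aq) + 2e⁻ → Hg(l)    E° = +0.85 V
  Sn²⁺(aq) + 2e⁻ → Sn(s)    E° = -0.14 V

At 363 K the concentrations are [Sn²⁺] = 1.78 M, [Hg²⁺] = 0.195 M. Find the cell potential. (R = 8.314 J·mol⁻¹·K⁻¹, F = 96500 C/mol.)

The Hg²⁺/Hg couple has the higher reduction potential and acts as the cathode, so E°_cell = +0.85 − (-0.14) = 0.99 V.
Balancing electrons gives n = 2; the reaction quotient is Q = [Sn²⁺]/[Hg²⁺] = 9.13.
E = E° − (RT/nF) ln Q = 0.99 − (8.314×363)/(2×96500) × (2.211) = 0.990 − 0.035 = 0.955 V.

0.955 V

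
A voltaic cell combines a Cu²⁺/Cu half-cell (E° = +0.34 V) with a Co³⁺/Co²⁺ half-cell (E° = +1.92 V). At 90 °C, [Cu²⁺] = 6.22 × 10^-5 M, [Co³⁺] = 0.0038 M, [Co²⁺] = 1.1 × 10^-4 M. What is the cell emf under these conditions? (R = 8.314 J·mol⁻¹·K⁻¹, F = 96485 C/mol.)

The Co³⁺/Co²⁺ couple has the higher reduction potential and acts as the cathode, so E°_cell = +1.92 − (+0.34) = 1.58 V.
Balancing electrons gives n = 2; the reaction quotient is Q = [Cu²⁺]·[Co²⁺]^2/[Co³⁺]^2 = 5.21 × 10^-8.
E = E° − (RT/nF) ln Q = 1.58 − (8.314×363)/(2×96485) × (-16.770) = 1.580 + 0.262 = 1.842 V.

1.84 V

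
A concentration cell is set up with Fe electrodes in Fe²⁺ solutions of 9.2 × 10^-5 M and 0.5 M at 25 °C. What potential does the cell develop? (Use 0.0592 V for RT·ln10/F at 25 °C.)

Both half-cells are Fe²⁺/Fe, so E°_cell = 0. The concentrated side is the cathode; the cell reaction moves Fe²⁺ from high to low concentration with n = 2.
Q = [Fe²⁺]_dilute/[Fe²⁺]_conc = 9.2 × 10^-5/0.5 = 1.84 × 10^-4.
E = 0 − (0.0592/2) log Q = −(0.0592/2)(-3.735) = 0.1106 V.

0.11 V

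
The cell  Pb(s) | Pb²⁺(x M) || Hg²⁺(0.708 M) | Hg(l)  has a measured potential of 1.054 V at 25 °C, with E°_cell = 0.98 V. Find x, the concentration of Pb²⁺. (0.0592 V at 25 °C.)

From the Nernst equation, log Q = n(E° − E)/0.0592 = 2(0.98 − 1.054)/0.0592 = -2.500, so Q = 0.00316.
With Q = [Pb²⁺]/[Hg²⁺] and the known concentrations, [Pb²⁺] in the numerator gives [Pb²⁺] = 0.0022 M.

0.0022 M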